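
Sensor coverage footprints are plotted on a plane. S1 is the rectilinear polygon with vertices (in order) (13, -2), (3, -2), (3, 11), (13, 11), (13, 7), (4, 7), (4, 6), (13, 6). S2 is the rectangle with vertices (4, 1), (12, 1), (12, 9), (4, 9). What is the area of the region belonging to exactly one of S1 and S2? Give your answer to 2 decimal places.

|S1| = 121, |S2| = 64, |S1∩S2| = 56.
|S1 △ S2| = |S1| + |S2| − 2·|S1∩S2| = 121 + 64 − 112 = 73.00.

73.00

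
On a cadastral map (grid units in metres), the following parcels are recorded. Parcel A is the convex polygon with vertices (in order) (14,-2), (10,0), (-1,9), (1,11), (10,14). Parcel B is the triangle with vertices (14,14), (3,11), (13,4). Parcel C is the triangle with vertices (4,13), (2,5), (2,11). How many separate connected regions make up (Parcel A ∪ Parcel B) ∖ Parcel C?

(Parcel A ∪ Parcel B) ∖ Parcel C splits into 2 disjoint pieces (area 118.2811, area 7.9318).

2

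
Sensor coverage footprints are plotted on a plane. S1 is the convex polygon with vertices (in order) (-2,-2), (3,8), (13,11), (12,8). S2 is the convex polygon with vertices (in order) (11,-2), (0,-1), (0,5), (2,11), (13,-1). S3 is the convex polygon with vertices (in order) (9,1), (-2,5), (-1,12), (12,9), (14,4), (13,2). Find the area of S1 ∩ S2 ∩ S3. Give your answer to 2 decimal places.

21.65

The intersection is the polygon with vertices (4.372,8.412), (7.619,4.87), (4.494,2.639), (0.962,3.923), (3,8).
By the shoelace formula its area is 21.65.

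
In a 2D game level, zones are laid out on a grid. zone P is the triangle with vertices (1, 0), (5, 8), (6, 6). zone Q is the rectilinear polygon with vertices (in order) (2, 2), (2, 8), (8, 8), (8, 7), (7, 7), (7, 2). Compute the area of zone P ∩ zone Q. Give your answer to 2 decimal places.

7.33

The intersection is the polygon with vertices (5,8), (6,6), (2.667,2), (2,2).
By the shoelace formula its area is 7.33.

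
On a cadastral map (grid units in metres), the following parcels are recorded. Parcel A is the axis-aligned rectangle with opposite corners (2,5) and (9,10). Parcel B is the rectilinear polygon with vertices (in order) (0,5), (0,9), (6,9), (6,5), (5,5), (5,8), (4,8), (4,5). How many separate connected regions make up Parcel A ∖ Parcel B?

2

Parcel A ∖ Parcel B splits into 2 disjoint pieces (area 19, area 3).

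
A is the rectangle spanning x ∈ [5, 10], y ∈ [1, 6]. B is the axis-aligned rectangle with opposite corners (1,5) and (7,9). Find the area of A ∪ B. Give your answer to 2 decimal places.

47.00

By inclusion–exclusion:
Individual areas: |A| = 25, |B| = 24.
|A∩B|: x∈[5,7], y∈[5,6] → 2·1 = 2.
|A ∪ B| = 49 − 2 = 47.00.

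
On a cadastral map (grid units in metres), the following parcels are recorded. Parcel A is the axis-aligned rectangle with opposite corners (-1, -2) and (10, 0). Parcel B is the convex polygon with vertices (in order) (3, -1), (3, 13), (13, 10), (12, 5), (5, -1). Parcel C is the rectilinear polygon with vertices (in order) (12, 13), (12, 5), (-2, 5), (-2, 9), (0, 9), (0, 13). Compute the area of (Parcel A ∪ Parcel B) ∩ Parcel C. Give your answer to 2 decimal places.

59.85

The region (Parcel A ∪ Parcel B) ∩ Parcel C is the polygon with vertices (3,13), (12,10.3), (12,5), (3,5).
By the shoelace formula its area is 59.85.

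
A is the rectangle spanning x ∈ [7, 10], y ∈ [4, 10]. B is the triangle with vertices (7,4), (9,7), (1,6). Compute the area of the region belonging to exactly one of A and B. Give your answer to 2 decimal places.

23.50

|A| = 18, |B| = 11, |A∩B| = 2.75.
|A △ B| = |A| + |B| − 2·|A∩B| = 18 + 11 − 5.5 = 23.50.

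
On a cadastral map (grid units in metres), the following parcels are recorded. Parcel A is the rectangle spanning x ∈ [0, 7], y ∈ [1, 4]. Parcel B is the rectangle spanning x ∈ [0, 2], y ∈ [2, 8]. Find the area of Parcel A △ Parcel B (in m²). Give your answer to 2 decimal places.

25.00

|Parcel A∩Parcel B|: x∈[0,2], y∈[2,4] → 2·2 = 4.
|Parcel A △ Parcel B| = |Parcel A| + |Parcel B| − 2·|Parcel A∩Parcel B| = 21 + 12 − 8 = 25.00.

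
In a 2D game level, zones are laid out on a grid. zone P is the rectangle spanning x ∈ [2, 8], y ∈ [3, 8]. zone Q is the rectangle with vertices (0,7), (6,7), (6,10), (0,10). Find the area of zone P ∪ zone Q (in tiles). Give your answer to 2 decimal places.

By inclusion–exclusion:
Individual areas: |zone P| = 30, |zone Q| = 18.
|zone P∩zone Q|: x∈[2,6], y∈[7,8] → 4·1 = 4.
|zone P ∪ zone Q| = 48 − 4 = 44.00.

44.00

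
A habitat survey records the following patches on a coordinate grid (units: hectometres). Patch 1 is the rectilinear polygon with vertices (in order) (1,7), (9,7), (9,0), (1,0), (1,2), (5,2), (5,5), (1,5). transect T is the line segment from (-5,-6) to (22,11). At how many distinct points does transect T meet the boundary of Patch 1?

The segment meets the boundary at (9,2.815), (4.529,0).

2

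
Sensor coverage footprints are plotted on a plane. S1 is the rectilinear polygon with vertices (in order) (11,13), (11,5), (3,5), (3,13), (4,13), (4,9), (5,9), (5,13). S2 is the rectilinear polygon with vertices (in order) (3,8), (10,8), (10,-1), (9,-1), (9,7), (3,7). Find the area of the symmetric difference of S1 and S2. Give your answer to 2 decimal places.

57.00

|S1| = 60, |S2| = 15, |S1∩S2| = 9.
|S1 △ S2| = |S1| + |S2| − 2·|S1∩S2| = 60 + 15 − 18 = 57.00.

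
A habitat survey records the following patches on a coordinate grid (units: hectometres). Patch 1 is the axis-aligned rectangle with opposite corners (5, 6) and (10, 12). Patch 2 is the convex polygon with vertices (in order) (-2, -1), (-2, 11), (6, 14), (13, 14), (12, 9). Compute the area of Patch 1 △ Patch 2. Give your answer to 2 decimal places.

|Patch 1| = 30, |Patch 2| = 130.5, |Patch 1∩Patch 2| = 28.2714.
|Patch 1 △ Patch 2| = |Patch 1| + |Patch 2| − 2·|Patch 1∩Patch 2| = 30 + 130.5 − 56.5429 = 103.96.

103.96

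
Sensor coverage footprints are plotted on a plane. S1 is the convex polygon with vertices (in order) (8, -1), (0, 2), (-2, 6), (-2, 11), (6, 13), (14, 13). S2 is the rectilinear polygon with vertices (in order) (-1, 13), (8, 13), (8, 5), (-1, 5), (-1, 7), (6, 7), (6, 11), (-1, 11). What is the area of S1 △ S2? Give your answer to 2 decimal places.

120.25

|S1| = 152, |S2| = 44, |S1∩S2| = 37.875.
|S1 △ S2| = |S1| + |S2| − 2·|S1∩S2| = 152 + 44 − 75.75 = 120.25.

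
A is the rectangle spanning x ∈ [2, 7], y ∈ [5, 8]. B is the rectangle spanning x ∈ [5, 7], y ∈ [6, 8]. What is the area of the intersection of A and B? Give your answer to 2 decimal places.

4.00

|A∩B|: x∈[5,7], y∈[6,8] → 2·2 = 4.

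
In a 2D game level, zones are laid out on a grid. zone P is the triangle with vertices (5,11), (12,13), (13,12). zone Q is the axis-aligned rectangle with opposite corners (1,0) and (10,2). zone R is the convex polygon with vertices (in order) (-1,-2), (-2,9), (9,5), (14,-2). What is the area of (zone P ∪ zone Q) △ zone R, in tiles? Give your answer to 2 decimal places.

|zone P ∪ zone Q| = 22.5.
|(zone P ∪ zone Q) ∩ zone R| = 18.
|(zone P ∪ zone Q) △ zone R| = 22.5 + 111 − 36 = 97.50.

97.50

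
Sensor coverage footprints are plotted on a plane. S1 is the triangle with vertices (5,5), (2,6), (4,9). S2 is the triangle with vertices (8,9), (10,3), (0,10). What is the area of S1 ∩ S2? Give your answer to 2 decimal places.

1.23

The intersection is the polygon with vertices (4,9), (4.545,6.818), (3.182,7.773).
By the shoelace formula its area is 1.23.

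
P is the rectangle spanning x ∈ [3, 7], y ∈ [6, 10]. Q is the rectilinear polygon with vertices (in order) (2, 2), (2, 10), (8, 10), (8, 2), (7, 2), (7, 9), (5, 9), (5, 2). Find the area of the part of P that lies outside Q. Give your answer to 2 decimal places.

6.00

|P| = 16, |P∩Q| = 10.
|P ∖ Q| = |P| − |P∩Q| = 16 − 10 = 6.00.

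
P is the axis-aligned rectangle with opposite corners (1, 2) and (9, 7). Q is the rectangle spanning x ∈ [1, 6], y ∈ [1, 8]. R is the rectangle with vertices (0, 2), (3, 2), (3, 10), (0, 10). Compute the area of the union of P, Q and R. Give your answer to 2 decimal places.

62.00

By inclusion–exclusion:
Individual areas: |P| = 40, |Q| = 35, |R| = 24.
|P∩Q|: x∈[1,6], y∈[2,7] → 5·5 = 25.
|P∩R|: x∈[1,3], y∈[2,7] → 2·5 = 10.
|Q∩R|: x∈[1,3], y∈[2,8] → 2·6 = 12.
|P∩Q∩R| = 10.
|P ∪ Q ∪ R| = 99 − 47 + 10 = 62.00.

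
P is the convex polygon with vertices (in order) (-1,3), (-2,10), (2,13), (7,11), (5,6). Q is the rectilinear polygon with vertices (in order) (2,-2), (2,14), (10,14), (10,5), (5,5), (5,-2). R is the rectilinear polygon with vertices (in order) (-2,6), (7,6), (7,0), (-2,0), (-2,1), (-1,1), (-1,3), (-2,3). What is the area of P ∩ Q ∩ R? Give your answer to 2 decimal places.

The intersection is the polygon with vertices (2,4.5), (2,6), (5,6).
By the shoelace formula its area is 2.25.

2.25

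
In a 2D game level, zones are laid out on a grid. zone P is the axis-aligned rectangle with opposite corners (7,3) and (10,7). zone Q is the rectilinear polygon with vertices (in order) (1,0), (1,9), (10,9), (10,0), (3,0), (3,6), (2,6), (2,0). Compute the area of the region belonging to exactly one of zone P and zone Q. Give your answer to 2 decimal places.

|zone P| = 12, |zone Q| = 75, |zone P∩zone Q| = 12.
|zone P △ zone Q| = |zone P| + |zone Q| − 2·|zone P∩zone Q| = 12 + 75 − 24 = 63.00.

63.00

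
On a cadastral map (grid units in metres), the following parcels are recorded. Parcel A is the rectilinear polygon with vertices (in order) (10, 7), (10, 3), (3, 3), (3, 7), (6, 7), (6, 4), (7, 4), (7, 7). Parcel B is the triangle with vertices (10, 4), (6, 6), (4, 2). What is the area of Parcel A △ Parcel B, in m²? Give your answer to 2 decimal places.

|Parcel A| = 25, |Parcel B| = 10, |Parcel A∩Parcel B| = 7.
|Parcel A △ Parcel B| = |Parcel A| + |Parcel B| − 2·|Parcel A∩Parcel B| = 25 + 10 − 14 = 21.00.

21.00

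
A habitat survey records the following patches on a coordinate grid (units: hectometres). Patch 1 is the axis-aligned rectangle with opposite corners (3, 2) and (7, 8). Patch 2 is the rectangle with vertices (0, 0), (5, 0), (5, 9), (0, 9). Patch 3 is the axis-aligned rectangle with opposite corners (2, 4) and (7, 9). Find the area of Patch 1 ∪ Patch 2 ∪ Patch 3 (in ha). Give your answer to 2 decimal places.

By inclusion–exclusion:
Individual areas: |Patch 1| = 24, |Patch 2| = 45, |Patch 3| = 25.
|Patch 1∩Patch 2|: x∈[3,5], y∈[2,8] → 2·6 = 12.
|Patch 1∩Patch 3|: x∈[3,7], y∈[4,8] → 4·4 = 16.
|Patch 2∩Patch 3|: x∈[2,5], y∈[4,9] → 3·5 = 15.
|Patch 1∩Patch 2∩Patch 3| = 8.
|Patch 1 ∪ Patch 2 ∪ Patch 3| = 94 − 43 + 8 = 59.00.

59.00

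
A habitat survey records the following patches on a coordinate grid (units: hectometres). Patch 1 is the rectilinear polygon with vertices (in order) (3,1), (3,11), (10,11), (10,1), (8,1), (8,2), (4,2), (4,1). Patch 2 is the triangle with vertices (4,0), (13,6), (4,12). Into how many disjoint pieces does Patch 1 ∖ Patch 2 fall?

3

Patch 1 ∖ Patch 2 splits into 3 disjoint pieces (area 10, area 6.75, area 5).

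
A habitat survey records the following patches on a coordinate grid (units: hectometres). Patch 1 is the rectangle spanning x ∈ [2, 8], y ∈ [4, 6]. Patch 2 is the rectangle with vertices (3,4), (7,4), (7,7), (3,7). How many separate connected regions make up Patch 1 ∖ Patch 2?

Patch 1 ∖ Patch 2 splits into 2 disjoint pieces (area 2, area 2).

2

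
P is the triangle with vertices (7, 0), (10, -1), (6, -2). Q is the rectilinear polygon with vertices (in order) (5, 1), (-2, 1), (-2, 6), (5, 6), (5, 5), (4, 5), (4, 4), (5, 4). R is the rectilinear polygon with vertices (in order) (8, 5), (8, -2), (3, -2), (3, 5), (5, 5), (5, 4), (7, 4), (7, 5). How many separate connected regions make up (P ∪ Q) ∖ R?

2

(P ∪ Q) ∖ R splits into 2 disjoint pieces (area 1.1667, area 27).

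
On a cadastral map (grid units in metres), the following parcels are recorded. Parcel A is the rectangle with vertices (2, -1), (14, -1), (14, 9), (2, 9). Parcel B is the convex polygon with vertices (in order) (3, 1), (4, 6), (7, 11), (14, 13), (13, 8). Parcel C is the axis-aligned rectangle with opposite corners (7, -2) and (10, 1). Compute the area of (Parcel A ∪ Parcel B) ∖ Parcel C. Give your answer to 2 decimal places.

134.60

|Parcel A ∪ Parcel B| = 140.6.
|(Parcel A ∪ Parcel B) ∩ Parcel C| = 6.
|(Parcel A ∪ Parcel B) ∖ Parcel C| = 140.6 − 6 = 134.60.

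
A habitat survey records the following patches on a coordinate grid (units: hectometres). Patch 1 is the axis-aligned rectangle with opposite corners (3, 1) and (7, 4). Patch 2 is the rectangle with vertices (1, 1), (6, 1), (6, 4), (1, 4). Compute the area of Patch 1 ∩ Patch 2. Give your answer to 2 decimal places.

9.00

|Patch 1∩Patch 2|: x∈[3,6], y∈[1,4] → 3·3 = 9.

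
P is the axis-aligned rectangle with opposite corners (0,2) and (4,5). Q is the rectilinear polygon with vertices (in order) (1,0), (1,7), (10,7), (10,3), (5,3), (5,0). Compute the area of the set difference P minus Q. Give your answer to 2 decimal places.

|P| = 12, |P∩Q| = 9.
|P ∖ Q| = |P| − |P∩Q| = 12 − 9 = 3.00.

3.00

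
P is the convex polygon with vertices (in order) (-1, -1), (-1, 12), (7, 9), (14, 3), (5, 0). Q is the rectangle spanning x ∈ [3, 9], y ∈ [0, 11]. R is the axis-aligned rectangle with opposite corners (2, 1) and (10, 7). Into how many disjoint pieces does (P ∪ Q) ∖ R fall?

(P ∪ Q) ∖ R splits into 2 disjoint pieces (area 72.0476, area 9.5238).

2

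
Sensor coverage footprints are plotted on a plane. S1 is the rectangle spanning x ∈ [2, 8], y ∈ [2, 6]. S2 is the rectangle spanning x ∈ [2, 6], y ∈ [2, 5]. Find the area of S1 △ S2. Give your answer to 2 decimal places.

|S1∩S2|: x∈[2,6], y∈[2,5] → 4·3 = 12.
|S1 △ S2| = |S1| + |S2| − 2·|S1∩S2| = 24 + 12 − 24 = 12.00.

12.00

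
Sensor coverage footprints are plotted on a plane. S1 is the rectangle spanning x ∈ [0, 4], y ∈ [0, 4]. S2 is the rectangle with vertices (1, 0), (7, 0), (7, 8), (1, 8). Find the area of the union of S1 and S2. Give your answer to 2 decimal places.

52.00

By inclusion–exclusion:
Individual areas: |S1| = 16, |S2| = 48.
|S1∩S2|: x∈[1,4], y∈[0,4] → 3·4 = 12.
|S1 ∪ S2| = 64 − 12 = 52.00.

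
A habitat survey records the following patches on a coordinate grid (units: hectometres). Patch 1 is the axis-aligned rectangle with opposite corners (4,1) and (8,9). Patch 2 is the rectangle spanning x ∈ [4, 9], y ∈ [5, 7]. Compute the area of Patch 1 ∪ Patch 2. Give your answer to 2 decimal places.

34.00

By inclusion–exclusion:
Individual areas: |Patch 1| = 32, |Patch 2| = 10.
|Patch 1∩Patch 2|: x∈[4,8], y∈[5,7] → 4·2 = 8.
|Patch 1 ∪ Patch 2| = 42 − 8 = 34.00.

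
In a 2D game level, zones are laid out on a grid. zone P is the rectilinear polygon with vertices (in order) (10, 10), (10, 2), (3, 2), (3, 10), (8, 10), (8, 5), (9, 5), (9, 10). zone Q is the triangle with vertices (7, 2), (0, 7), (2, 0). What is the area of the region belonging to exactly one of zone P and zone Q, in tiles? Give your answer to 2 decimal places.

59.07

|zone P| = 51, |zone Q| = 19.5, |zone P∩zone Q| = 5.7143.
|zone P △ zone Q| = |zone P| + |zone Q| − 2·|zone P∩zone Q| = 51 + 19.5 − 11.4286 = 59.07.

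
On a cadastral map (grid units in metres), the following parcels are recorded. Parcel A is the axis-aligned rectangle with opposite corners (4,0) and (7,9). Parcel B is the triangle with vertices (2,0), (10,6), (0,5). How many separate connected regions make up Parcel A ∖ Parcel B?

Parcel A ∖ Parcel B splits into 2 disjoint pieces (area 7.875, area 10.35).

2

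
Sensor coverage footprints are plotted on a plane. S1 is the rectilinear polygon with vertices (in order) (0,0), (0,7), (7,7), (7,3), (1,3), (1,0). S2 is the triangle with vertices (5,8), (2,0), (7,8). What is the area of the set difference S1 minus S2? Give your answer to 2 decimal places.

|S1| = 31, |S1∩S2| = 5.
|S1 ∖ S2| = |S1| − |S1∩S2| = 31 − 5 = 26.00.

26.00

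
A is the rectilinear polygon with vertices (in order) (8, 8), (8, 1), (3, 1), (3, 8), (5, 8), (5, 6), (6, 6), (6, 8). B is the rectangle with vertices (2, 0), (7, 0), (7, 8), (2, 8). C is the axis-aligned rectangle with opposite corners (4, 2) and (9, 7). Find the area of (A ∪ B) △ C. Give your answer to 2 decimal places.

|A ∪ B| = 47.
|(A ∪ B) ∩ C| = 20.
|(A ∪ B) △ C| = 47 + 25 − 40 = 32.00.

32.00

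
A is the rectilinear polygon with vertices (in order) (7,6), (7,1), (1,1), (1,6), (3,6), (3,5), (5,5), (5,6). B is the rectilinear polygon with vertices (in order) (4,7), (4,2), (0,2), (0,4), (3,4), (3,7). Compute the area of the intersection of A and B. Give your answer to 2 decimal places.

7.00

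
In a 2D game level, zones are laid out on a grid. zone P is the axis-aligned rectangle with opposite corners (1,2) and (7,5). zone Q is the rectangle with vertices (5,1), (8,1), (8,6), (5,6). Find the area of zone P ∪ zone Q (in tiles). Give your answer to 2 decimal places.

27.00

By inclusion–exclusion:
Individual areas: |zone P| = 18, |zone Q| = 15.
|zone P∩zone Q|: x∈[5,7], y∈[2,5] → 2·3 = 6.
|zone P ∪ zone Q| = 33 − 6 = 27.00.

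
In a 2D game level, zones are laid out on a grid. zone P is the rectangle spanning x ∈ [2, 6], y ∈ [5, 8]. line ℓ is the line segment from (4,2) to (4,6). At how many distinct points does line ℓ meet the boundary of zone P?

1

The segment meets the boundary at (4,5).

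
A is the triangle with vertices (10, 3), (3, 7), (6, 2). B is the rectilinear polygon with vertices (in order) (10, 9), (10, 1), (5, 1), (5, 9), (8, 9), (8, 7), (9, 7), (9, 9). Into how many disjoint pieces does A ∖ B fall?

A ∖ B is a single connected region.

1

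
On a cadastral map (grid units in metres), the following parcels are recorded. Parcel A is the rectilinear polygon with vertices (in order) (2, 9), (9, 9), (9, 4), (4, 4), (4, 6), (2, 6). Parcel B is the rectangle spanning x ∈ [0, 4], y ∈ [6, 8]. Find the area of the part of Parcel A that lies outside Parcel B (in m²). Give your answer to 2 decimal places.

27.00

|Parcel A| = 31, |Parcel A∩Parcel B| = 4.
|Parcel A ∖ Parcel B| = |Parcel A| − |Parcel A∩Parcel B| = 31 − 4 = 27.00.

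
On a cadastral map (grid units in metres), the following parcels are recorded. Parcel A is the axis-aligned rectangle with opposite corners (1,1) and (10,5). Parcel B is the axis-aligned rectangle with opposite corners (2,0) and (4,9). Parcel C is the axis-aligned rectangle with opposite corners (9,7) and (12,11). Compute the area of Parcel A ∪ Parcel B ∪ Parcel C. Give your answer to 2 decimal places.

58.00

By inclusion–exclusion:
Individual areas: |Parcel A| = 36, |Parcel B| = 18, |Parcel C| = 12.
|Parcel A∩Parcel B|: x∈[2,4], y∈[1,5] → 2·4 = 8.
|Parcel A∩Parcel C| = 0 (no overlap).
|Parcel B∩Parcel C| = 0 (no overlap).
|Parcel A∩Parcel B∩Parcel C| = 0.
|Parcel A ∪ Parcel B ∪ Parcel C| = 66 − 8 + 0 = 58.00.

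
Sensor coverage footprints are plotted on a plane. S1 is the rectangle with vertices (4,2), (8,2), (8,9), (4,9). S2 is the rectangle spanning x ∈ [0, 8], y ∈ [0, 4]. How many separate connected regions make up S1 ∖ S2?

S1 ∖ S2 is a single connected region.

1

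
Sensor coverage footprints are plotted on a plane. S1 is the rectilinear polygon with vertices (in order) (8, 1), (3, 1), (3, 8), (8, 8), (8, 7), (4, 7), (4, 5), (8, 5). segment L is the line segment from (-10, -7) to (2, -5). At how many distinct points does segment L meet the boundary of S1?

The segment lies entirely outside S1 and never meets its boundary.

0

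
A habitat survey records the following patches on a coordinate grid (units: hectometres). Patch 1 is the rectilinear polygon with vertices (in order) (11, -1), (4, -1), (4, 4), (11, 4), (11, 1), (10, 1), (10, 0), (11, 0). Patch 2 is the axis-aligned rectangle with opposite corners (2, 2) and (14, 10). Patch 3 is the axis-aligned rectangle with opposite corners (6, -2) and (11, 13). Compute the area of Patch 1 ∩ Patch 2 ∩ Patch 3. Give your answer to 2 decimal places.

The intersection is the polygon with vertices (11,4), (11,2), (6,2), (6,4).
By the shoelace formula its area is 10.00.

10.00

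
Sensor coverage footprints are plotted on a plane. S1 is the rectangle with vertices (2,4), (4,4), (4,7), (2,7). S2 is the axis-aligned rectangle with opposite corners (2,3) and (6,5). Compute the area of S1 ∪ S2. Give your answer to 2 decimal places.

12.00

By inclusion–exclusion:
Individual areas: |S1| = 6, |S2| = 8.
|S1∩S2|: x∈[2,4], y∈[4,5] → 2·1 = 2.
|S1 ∪ S2| = 14 − 2 = 12.00.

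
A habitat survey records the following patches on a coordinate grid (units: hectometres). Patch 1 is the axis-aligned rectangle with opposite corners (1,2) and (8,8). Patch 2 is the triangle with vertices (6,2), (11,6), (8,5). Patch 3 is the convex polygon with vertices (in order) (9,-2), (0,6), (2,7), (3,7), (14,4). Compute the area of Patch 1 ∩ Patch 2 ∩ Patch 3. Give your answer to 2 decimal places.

The intersection is the polygon with vertices (6,2), (8,5), (8,3.6).
By the shoelace formula its area is 1.40.

1.40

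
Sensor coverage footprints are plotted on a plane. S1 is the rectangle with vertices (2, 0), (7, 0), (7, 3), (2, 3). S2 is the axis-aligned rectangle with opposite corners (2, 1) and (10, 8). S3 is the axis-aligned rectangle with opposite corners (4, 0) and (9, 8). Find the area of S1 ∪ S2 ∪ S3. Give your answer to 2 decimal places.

63.00

By inclusion–exclusion:
Individual areas: |S1| = 15, |S2| = 56, |S3| = 40.
|S1∩S2|: x∈[2,7], y∈[1,3] → 5·2 = 10.
|S1∩S3|: x∈[4,7], y∈[0,3] → 3·3 = 9.
|S2∩S3|: x∈[4,9], y∈[1,8] → 5·7 = 35.
|S1∩S2∩S3| = 6.
|S1 ∪ S2 ∪ S3| = 111 − 54 + 6 = 63.00.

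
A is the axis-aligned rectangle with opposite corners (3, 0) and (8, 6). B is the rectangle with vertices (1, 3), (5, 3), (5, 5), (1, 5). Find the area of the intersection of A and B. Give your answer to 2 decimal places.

|A∩B|: x∈[3,5], y∈[3,5] → 2·2 = 4.

4.00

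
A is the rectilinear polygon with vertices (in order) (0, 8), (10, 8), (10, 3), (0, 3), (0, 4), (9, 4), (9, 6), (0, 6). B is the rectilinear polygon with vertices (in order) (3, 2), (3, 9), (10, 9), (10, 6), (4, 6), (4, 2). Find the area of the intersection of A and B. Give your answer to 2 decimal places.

15.00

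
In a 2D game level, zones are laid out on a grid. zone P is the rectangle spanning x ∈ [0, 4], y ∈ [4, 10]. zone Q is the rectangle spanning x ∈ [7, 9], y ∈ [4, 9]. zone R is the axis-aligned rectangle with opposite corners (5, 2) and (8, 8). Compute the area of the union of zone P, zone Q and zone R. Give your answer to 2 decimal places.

By inclusion–exclusion:
Individual areas: |zone P| = 24, |zone Q| = 10, |zone R| = 18.
|zone P∩zone Q| = 0 (no overlap).
|zone P∩zone R| = 0 (no overlap).
|zone Q∩zone R|: x∈[7,8], y∈[4,8] → 1·4 = 4.
|zone P∩zone Q∩zone R| = 0.
|zone P ∪ zone Q ∪ zone R| = 52 − 4 + 0 = 48.00.

48.00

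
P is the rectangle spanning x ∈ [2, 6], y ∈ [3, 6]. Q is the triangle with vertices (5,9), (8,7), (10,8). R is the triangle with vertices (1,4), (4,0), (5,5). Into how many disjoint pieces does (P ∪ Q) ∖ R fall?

2

(P ∪ Q) ∖ R splits into 2 disjoint pieces (area 7.525, area 3.5).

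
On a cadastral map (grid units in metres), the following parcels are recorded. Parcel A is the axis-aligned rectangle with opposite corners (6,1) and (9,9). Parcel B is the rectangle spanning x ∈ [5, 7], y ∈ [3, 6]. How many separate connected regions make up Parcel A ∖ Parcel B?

1

Parcel A ∖ Parcel B is a single connected region.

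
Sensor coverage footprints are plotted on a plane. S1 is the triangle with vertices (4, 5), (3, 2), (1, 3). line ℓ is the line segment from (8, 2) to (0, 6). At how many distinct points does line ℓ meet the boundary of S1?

The segment meets the boundary at (3.714,4.143), (3.143,4.429).

2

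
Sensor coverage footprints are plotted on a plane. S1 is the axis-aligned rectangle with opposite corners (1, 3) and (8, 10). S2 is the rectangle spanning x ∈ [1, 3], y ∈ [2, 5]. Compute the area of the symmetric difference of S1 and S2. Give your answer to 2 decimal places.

47.00

|S1∩S2|: x∈[1,3], y∈[3,5] → 2·2 = 4.
|S1 △ S2| = |S1| + |S2| − 2·|S1∩S2| = 49 + 6 − 8 = 47.00.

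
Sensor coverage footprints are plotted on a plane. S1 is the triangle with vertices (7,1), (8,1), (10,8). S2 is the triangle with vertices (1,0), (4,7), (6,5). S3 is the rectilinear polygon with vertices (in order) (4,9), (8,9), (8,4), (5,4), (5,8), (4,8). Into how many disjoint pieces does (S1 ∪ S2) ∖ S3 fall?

(S1 ∪ S2) ∖ S3 splits into 2 disjoint pieces (area 3.5, area 9).

2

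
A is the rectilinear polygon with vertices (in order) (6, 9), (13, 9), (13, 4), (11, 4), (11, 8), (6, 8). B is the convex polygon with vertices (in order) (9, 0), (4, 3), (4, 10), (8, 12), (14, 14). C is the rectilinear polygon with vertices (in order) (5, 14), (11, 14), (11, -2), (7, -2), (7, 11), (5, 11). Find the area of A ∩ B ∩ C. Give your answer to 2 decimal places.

4.00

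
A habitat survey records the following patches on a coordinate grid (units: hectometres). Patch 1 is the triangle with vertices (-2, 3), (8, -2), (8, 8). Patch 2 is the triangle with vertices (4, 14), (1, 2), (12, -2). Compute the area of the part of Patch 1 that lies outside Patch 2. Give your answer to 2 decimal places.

13.03

|Patch 1| = 50, |Patch 1∩Patch 2| = 36.9662.
|Patch 1 ∖ Patch 2| = |Patch 1| − |Patch 1∩Patch 2| = 50 − 36.9662 = 13.03.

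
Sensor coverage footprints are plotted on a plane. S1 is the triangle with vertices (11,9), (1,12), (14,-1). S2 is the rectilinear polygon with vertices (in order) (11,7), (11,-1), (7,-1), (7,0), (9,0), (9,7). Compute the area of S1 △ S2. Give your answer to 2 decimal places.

|S1| = 45.5, |S2| = 18, |S1∩S2| = 8.
|S1 △ S2| = |S1| + |S2| − 2·|S1∩S2| = 45.5 + 18 − 16 = 47.50.

47.50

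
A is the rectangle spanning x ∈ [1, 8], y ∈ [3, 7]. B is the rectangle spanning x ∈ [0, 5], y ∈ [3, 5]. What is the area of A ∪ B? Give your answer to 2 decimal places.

30.00

By inclusion–exclusion:
Individual areas: |A| = 28, |B| = 10.
|A∩B|: x∈[1,5], y∈[3,5] → 4·2 = 8.
|A ∪ B| = 38 − 8 = 30.00.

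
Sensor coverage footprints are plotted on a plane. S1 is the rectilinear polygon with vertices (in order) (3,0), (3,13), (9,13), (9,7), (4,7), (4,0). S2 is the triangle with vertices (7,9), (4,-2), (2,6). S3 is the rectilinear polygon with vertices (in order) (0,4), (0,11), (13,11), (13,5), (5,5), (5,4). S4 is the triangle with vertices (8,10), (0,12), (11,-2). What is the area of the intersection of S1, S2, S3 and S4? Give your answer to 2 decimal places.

2.78

The intersection is the polygon with vertices (6.455,7), (4,7), (4,6.909), (3.845,7.107), (7,9).
By the shoelace formula its area is 2.78.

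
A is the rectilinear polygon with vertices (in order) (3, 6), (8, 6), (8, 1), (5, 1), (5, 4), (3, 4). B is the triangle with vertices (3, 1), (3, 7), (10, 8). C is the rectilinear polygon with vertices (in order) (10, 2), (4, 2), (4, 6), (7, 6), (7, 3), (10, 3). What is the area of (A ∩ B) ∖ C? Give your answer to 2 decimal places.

2.50

|A ∩ B| = 8.5.
|(A ∩ B) ∩ C| = 6.
|(A ∩ B) ∖ C| = 8.5 − 6 = 2.50.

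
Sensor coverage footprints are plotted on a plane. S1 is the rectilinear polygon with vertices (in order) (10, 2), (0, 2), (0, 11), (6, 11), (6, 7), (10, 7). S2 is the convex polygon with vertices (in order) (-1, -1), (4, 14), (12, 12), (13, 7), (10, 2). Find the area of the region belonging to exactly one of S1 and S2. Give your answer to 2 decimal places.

80.00

|S1| = 74, |S2| = 127, |S1∩S2| = 60.5.
|S1 △ S2| = |S1| + |S2| − 2·|S1∩S2| = 74 + 127 − 121 = 80.00.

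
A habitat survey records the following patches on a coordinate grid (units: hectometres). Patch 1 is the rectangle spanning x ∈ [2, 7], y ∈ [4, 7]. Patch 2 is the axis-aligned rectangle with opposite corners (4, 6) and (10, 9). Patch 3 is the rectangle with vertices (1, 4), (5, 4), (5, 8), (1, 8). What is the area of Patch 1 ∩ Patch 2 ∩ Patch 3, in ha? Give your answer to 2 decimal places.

1.00

The intersection is the polygon with vertices (4,6), (4,7), (5,7), (5,6).
By the shoelace formula its area is 1.00.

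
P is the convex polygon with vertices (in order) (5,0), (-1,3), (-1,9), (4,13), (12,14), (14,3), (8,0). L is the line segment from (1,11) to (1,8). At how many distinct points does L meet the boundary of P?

1

The segment meets the boundary at (1,10.6).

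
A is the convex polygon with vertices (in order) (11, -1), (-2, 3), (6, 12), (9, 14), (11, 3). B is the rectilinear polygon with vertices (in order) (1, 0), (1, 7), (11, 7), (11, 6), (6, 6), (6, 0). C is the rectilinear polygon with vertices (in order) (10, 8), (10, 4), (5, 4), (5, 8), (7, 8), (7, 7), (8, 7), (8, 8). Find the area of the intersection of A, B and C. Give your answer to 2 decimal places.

7.00

The intersection is the polygon with vertices (7,7), (8,7), (10,7), (10,6), (6,6), (6,4), (5,4), (5,7).
By the shoelace formula its area is 7.00.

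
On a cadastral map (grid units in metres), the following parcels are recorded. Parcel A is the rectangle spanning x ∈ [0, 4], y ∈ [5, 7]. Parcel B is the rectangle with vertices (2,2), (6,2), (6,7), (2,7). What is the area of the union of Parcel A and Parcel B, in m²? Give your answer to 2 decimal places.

24.00

By inclusion–exclusion:
Individual areas: |Parcel A| = 8, |Parcel B| = 20.
|Parcel A∩Parcel B|: x∈[2,4], y∈[5,7] → 2·2 = 4.
|Parcel A ∪ Parcel B| = 28 − 4 = 24.00.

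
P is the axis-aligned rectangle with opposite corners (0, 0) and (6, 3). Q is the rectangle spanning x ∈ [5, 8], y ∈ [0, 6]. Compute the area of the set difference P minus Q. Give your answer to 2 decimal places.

|P∩Q|: x∈[5,6], y∈[0,3] → 1·3 = 3.
|P| = 18.
|P ∖ Q| = |P| − |P∩Q| = 18 − 3 = 15.00.

15.00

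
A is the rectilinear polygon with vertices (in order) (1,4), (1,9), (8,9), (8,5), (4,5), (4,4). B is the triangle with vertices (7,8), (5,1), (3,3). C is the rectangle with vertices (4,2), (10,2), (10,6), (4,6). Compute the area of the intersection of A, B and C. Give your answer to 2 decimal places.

1.29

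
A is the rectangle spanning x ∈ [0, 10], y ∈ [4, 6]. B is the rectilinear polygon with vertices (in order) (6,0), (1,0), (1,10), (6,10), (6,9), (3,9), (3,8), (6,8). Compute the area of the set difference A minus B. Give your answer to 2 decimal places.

10.00

|A| = 20, |A∩B| = 10.
|A ∖ B| = |A| − |A∩B| = 20 − 10 = 10.00.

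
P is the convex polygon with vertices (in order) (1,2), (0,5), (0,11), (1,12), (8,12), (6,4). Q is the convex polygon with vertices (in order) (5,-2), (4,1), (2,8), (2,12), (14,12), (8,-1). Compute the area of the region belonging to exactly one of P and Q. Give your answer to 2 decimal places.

|P| = 61, |Q| = 107, |P∩Q| = 39.1795.
|P △ Q| = |P| + |Q| − 2·|P∩Q| = 61 + 107 − 78.359 = 89.64.

89.64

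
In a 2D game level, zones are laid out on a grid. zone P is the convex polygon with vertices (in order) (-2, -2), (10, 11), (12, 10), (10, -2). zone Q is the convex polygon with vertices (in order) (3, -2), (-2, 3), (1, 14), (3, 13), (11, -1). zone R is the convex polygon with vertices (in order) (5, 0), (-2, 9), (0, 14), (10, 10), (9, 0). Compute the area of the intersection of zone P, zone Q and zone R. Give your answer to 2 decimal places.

The intersection is the polygon with vertices (9.213,2.128), (9,0), (5,0), (2.643,3.03), (6.382,7.081).
By the shoelace formula its area is 28.14.

28.14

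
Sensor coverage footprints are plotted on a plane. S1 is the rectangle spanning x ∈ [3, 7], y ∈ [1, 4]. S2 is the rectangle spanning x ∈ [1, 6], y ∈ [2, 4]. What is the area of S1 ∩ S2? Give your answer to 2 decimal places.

|S1∩S2|: x∈[3,6], y∈[2,4] → 3·2 = 6.

6.00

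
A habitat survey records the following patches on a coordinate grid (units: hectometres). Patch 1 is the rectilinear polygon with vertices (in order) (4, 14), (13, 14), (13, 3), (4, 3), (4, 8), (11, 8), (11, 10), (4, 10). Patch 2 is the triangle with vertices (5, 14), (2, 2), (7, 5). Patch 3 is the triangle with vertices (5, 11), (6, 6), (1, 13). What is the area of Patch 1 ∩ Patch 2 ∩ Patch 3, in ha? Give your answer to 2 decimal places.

2.13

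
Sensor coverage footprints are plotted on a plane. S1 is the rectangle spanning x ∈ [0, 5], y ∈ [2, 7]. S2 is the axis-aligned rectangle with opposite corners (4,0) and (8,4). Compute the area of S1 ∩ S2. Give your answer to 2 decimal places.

2.00

|S1∩S2|: x∈[4,5], y∈[2,4] → 1·2 = 2.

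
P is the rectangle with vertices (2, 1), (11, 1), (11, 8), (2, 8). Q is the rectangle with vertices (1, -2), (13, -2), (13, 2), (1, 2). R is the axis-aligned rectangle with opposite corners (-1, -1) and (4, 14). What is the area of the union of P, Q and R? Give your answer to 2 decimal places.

156.00

By inclusion–exclusion:
Individual areas: |P| = 63, |Q| = 48, |R| = 75.
|P∩Q|: x∈[2,11], y∈[1,2] → 9·1 = 9.
|P∩R|: x∈[2,4], y∈[1,8] → 2·7 = 14.
|Q∩R|: x∈[1,4], y∈[-1,2] → 3·3 = 9.
|P∩Q∩R| = 2.
|P ∪ Q ∪ R| = 186 − 32 + 2 = 156.00.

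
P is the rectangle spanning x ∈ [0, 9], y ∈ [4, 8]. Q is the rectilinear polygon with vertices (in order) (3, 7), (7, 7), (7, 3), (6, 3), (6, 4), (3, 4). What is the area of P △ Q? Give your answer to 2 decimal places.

|P| = 36, |Q| = 13, |P∩Q| = 12.
|P △ Q| = |P| + |Q| − 2·|P∩Q| = 36 + 13 − 24 = 25.00.

25.00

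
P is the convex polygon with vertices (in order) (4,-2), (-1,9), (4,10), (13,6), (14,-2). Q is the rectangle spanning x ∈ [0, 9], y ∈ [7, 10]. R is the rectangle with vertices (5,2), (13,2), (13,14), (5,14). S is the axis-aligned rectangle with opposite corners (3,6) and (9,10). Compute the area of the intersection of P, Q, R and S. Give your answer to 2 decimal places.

The intersection is the polygon with vertices (9,7), (5,7), (5,9.556), (9,7.778).
By the shoelace formula its area is 6.67.

6.67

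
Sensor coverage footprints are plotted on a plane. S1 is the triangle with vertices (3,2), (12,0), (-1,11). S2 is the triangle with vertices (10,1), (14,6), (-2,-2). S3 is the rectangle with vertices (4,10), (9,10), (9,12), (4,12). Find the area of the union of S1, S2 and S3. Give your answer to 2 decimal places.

63.94

By inclusion–exclusion:
Individual areas: |S1| = 36.5, |S2| = 24, |S3| = 10.
|S1∩S2| = 6.5616.
|S1∩S3| = 0.
|S2∩S3| = 0.
|S1∩S2∩S3| = 0.
|S1 ∪ S2 ∪ S3| = 70.5 − 6.5616 + 0 = 63.94.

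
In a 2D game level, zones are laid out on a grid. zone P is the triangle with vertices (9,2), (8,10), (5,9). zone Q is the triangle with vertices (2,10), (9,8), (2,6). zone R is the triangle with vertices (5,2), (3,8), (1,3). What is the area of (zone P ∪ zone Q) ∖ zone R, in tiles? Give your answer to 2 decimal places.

22.12

|zone P ∪ zone Q| = 23.2338.
|(zone P ∪ zone Q) ∩ zone R| = 1.1108.
|(zone P ∪ zone Q) ∖ zone R| = 23.2338 − 1.1108 = 22.12.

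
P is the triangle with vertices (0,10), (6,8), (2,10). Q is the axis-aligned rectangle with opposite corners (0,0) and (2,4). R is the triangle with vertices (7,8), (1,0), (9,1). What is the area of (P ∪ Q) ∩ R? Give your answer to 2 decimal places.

The region (P ∪ Q) ∩ R is the polygon with vertices (2,0.125), (1,0), (2,1.333).
By the shoelace formula its area is 0.60.

0.60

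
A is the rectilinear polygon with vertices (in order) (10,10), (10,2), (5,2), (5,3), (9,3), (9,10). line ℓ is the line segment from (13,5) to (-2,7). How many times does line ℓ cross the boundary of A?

The segment meets the boundary at (9,5.533), (10,5.4).

2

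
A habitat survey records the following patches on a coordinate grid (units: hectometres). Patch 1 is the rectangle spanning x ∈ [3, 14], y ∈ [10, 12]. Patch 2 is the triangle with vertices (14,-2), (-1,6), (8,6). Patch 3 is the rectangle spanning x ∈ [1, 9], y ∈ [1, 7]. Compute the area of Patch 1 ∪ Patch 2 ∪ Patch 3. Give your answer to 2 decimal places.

81.17

By inclusion–exclusion:
Individual areas: |Patch 1| = 22, |Patch 2| = 36, |Patch 3| = 48.
|Patch 1∩Patch 2| = 0.
|Patch 1∩Patch 3| = 0 (no overlap).
|Patch 2∩Patch 3| = 24.8292.
|Patch 1∩Patch 2∩Patch 3| = 0.
|Patch 1 ∪ Patch 2 ∪ Patch 3| = 106 − 24.8292 + 0 = 81.17.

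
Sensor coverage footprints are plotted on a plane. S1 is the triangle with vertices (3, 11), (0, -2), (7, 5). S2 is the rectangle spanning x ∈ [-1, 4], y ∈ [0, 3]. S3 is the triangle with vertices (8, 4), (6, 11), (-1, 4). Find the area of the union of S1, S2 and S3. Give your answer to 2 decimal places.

By inclusion–exclusion:
Individual areas: |S1| = 35, |S2| = 15, |S3| = 31.5.
|S1∩S2| = 7.5769.
|S1∩S3| = 18.0038.
|S2∩S3| = 0.
|S1∩S2∩S3| = 0.
|S1 ∪ S2 ∪ S3| = 81.5 − 25.5808 + 0 = 55.92.

55.92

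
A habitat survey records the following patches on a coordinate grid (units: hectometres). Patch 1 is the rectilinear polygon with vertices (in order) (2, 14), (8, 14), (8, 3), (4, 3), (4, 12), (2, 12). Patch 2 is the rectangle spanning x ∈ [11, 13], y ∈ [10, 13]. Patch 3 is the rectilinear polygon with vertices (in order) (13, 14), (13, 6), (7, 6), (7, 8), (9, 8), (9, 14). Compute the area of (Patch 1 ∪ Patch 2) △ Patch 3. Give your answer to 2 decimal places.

74.00

|Patch 1 ∪ Patch 2| = 54.
|(Patch 1 ∪ Patch 2) ∩ Patch 3| = 8.
|(Patch 1 ∪ Patch 2) △ Patch 3| = 54 + 36 − 16 = 74.00.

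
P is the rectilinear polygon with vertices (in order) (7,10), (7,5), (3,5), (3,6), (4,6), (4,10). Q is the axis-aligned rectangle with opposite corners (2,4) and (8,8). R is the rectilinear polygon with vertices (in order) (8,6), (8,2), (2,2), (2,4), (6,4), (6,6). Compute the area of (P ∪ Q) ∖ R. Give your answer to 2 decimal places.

|P ∪ Q| = 30.
|(P ∪ Q) ∩ R| = 4.
|(P ∪ Q) ∖ R| = 30 − 4 = 26.00.

26.00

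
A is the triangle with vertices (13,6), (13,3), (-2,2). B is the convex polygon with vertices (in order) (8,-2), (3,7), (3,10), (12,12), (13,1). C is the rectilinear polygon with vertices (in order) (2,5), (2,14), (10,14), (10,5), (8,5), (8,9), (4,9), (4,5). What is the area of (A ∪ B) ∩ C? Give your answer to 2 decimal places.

The region (A ∪ B) ∩ C is the polygon with vertices (3,7), (3,10), (10,11.556), (10,5), (8,5), (8,9), (4,9), (4,5.2).
By the shoelace formula its area is 23.34.

23.34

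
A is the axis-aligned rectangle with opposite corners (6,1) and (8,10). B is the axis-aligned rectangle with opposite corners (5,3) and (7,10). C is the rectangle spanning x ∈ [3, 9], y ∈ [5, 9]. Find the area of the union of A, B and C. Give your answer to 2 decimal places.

By inclusion–exclusion:
Individual areas: |A| = 18, |B| = 14, |C| = 24.
|A∩B|: x∈[6,7], y∈[3,10] → 1·7 = 7.
|A∩C|: x∈[6,8], y∈[5,9] → 2·4 = 8.
|B∩C|: x∈[5,7], y∈[5,9] → 2·4 = 8.
|A∩B∩C| = 4.
|A ∪ B ∪ C| = 56 − 23 + 4 = 37.00.

37.00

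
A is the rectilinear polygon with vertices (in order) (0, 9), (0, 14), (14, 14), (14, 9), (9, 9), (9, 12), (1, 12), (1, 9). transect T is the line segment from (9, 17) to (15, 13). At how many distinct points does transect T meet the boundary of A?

2

The segment meets the boundary at (14,13.667), (13.5,14).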